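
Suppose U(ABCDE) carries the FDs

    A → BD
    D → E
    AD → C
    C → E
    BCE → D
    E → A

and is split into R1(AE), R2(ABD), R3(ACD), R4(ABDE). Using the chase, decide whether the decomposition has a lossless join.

Yes

Chase test. Columns are ABCDE; row i has aⱼ where attribute j ∈ Ri, else bᵢⱼ.
Initial tableau (one row per fragment):
  row 1: a1 b12 b13 b14 a5
  row 2: a1 a2 b23 a4 b25
  row 3: a1 b32 a3 a4 b35
  row 4: a1 a2 b43 a4 a5
Rows 1 and 2 agree on A; apply A→BD and equate their BD entries.
Rows 1 and 3 agree on A; apply A→BD and equate their BD entries.
Rows 1 and 2 agree on D; apply D→E and equate their E entries.
Rows 1 and 3 agree on D; apply D→E and equate their E entries.
Rows 1 and 2 agree on AD; apply AD→C and equate their C entries.
Rows 1 and 3 agree on AD; apply AD→C and equate their C entries.
Rows 1 and 4 agree on AD; apply AD→C and equate their C entries.
Row 1 is now all distinguished symbols — the join is lossless.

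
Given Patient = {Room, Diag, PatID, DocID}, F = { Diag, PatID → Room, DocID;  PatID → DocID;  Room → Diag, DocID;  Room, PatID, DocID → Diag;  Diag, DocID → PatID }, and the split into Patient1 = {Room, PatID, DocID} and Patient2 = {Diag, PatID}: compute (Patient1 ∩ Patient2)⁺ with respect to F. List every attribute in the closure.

PatID, DocID

Patient1 ∩ Patient2 = {PatID}.
PatID → DocID applies, adding DocID
Closure: {PatID, DocID}.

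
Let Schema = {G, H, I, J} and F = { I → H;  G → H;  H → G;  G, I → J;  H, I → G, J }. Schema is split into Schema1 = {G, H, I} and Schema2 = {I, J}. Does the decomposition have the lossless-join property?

Yes

Common attributes: Schema1 ∩ Schema2 = {I}.
Closure of {I}: I → H applies, adding H; H → G applies, adding G; G, I → J applies, adding J. So (I)⁺ = {G, H, I, J}.
This closure contains every attribute of Schema1, so Schema1 ∩ Schema2 → Schema1. The join is lossless.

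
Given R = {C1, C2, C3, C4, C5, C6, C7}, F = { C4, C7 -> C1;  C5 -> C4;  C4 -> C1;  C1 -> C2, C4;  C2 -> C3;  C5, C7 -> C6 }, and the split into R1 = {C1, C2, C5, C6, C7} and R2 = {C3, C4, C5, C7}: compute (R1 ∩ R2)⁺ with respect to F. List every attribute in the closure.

R1 ∩ R2 = {C5, C7}.
C5 → C4 applies, adding C4
C4 → C1 applies, adding C1
C1 → C2, C4 applies, adding C2
C2 → C3 applies, adding C3
C5, C7 → C6 applies, adding C6
Closure: {C1, C2, C3, C4, C5, C6, C7}.

C1, C2, C3, C4, C5, C6, C7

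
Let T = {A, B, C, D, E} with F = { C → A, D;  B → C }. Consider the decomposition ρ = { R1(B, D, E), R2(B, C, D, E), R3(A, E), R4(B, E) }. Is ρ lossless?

No

Chase test. Columns are A, B, C, D, E; row i has aⱼ where attribute j ∈ Ri, else bᵢⱼ.
Initial tableau (one row per fragment):
  row 1: b11 a2 b13 a4 a5
  row 2: b21 a2 a3 a4 a5
  row 3: a1 b32 b33 b34 a5
  row 4: b41 a2 b43 b44 a5
Rows 1 and 2 agree on B; apply B→C and equate their C entries.
Rows 1 and 4 agree on B; apply B→C and equate their C entries.
Rows 1 and 2 agree on C; apply C→A, D and equate their A, D entries.
Rows 1 and 4 agree on C; apply C→A, D and equate their A, D entries.
No row becomes fully distinguished — the join is lossy.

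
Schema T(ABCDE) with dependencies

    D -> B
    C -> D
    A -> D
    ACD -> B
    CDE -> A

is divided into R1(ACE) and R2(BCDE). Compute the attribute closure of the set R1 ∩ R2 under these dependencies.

R1 ∩ R2 = {CE}.
C → D applies, adding D
CDE → A applies, adding A
D → B applies, adding B
Closure: {ABCDE}.

ABCDE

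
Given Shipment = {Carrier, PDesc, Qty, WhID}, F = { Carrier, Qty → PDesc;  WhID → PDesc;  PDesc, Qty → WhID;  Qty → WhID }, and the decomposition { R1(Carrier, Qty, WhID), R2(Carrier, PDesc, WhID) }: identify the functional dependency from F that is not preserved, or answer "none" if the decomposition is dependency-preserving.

none

Carrier, Qty → PDesc: restricted closure across fragments reaches PDesc.
WhID → PDesc lies within R2.
PDesc, Qty → WhID: restricted closure across fragments reaches WhID.
Qty → WhID lies within R1.
Every dependency is enforceable on the fragments, so the decomposition is dependency-preserving.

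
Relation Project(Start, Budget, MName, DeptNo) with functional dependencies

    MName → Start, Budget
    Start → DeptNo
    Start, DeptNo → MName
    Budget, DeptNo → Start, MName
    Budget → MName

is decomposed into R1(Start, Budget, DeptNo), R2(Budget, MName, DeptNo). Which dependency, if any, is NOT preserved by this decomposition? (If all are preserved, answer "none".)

MName → Start, Budget: restricted closure across fragments reaches Start, Budget.
Start → DeptNo lies within R1.
Start, DeptNo → MName: restricted closure across fragments reaches MName.
Budget, DeptNo → Start, MName: restricted closure across fragments reaches Start, MName.
Budget → MName lies within R2.
Every dependency is enforceable on the fragments, so the decomposition is dependency-preserving.

none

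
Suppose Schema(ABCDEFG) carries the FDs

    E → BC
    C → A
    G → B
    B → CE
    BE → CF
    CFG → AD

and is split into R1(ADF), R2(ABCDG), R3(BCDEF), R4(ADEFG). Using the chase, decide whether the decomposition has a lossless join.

Chase test. Columns are ABCDEFG; row i has aⱼ where attribute j ∈ Ri, else bᵢⱼ.
Initial tableau (one row per fragment):
  row 1: a1 b12 b13 a4 b15 a6 b17
  row 2: a1 a2 a3 a4 b25 b26 a7
  row 3: b31 a2 a3 a4 a5 a6 b37
  row 4: a1 b42 b43 a4 a5 a6 a7
Rows 3 and 4 agree on E; apply E→BC and equate their BC entries.
Rows 2 and 3 agree on C; apply C→A and equate their A entries.
Rows 2 and 3 agree on B; apply B→CE and equate their CE entries.
Rows 2 and 3 agree on BE; apply BE→CF and equate their CF entries.
Row 2 is now all distinguished symbols — the join is lossless.

Yes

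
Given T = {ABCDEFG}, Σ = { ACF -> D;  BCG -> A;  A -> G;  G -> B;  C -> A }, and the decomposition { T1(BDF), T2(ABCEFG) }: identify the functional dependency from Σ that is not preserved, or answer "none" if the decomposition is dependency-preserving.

Check ACF → D: no single fragment contains all of {ACDF}, and the restricted closure of {ACF} across the fragments never reaches {D}.
BCG → A is preserved.
A → G is preserved.
G → B is preserved.
C → A is preserved.

ACF -> D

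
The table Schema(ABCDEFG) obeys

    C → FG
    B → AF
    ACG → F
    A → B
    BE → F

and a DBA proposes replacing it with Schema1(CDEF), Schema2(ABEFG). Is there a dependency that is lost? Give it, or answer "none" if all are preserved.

Check C → FG: no single fragment contains all of {CFG}, and the restricted closure of {C} across the fragments never reaches {FG}.
B → AF is preserved.
ACG → F is preserved.
A → B is preserved.
BE → F is preserved.

C → FG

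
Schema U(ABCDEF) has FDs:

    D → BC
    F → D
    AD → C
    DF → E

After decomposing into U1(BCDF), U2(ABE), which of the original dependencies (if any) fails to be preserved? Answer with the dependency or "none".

DF → E

Check DF → E: no single fragment contains all of {DEF}, and the restricted closure of {DF} across the fragments never reaches {E}.
D → BC is preserved.
F → D is preserved.
AD → C is preserved.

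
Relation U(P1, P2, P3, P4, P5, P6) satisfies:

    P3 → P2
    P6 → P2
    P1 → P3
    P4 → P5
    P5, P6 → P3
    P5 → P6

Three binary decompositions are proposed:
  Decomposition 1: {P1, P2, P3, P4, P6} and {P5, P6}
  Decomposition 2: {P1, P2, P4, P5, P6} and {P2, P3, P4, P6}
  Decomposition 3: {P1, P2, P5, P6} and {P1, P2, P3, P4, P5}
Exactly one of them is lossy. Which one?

Decomposition 1

Decomposition 1: common = {P6}, closure = {P2, P6} → lossy.
Decomposition 2: common = {P2, P4, P6}, closure = {P2, P3, P4, P5, P6} → lossless.
Decomposition 3: common = {P1, P2, P5}, closure = {P1, P2, P3, P5, P6} → lossless.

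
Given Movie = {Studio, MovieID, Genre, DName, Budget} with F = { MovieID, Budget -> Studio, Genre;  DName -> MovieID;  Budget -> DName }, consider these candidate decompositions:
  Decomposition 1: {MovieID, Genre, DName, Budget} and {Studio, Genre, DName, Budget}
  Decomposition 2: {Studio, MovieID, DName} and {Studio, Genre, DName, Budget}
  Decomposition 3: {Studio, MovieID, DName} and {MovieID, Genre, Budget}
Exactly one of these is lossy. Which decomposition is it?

Decomposition 3

Decomposition 1: common = {Genre, DName, Budget}, closure = {Studio, MovieID, Genre, DName, Budget} → lossless.
Decomposition 2: common = {Studio, DName}, closure = {Studio, MovieID, DName} → lossless.
Decomposition 3: common = {MovieID}, closure = {MovieID} → lossy.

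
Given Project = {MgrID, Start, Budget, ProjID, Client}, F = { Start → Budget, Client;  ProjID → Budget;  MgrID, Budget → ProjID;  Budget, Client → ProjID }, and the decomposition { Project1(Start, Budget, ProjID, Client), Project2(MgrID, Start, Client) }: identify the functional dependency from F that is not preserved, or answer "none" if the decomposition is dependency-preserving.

Check MgrID, Budget → ProjID: no single fragment contains all of {MgrID, Budget, ProjID}, and the restricted closure of {MgrID, Budget} across the fragments never reaches {ProjID}.
Start → Budget, Client is preserved.
ProjID → Budget is preserved.
Budget, Client → ProjID is preserved.

MgrID, Budget → ProjID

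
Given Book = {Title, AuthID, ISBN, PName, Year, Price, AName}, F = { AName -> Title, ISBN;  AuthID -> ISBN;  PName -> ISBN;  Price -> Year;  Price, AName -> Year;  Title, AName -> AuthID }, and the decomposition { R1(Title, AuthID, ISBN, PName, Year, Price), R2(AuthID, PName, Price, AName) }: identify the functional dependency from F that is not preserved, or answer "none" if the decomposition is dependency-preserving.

AName -> Title, ISBN

Check AName → Title, ISBN: no single fragment contains all of {Title, ISBN, AName}, and the restricted closure of {AName} across the fragments never reaches {Title, ISBN}.
AuthID → ISBN is preserved.
PName → ISBN is preserved.
Price → Year is preserved.
Price, AName → Year is preserved.
Title, AName → AuthID is preserved.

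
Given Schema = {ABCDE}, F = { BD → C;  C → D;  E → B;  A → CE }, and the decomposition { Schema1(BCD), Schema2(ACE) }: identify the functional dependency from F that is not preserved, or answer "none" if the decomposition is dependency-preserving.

Check E → B: no single fragment contains all of {BE}, and the restricted closure of {E} across the fragments never reaches {B}.
BD → C is preserved.
C → D is preserved.
A → CE is preserved.

E → B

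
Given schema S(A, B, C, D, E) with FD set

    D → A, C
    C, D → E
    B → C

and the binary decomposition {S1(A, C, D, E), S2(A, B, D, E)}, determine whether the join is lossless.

Yes

Common attributes: S1 ∩ S2 = {A, D, E}.
Closure of {A, D, E}: D → A, C applies, adding C. So (A, D, E)⁺ = {A, C, D, E}.
This closure contains every attribute of S1, so S1 ∩ S2 → S1. The join is lossless.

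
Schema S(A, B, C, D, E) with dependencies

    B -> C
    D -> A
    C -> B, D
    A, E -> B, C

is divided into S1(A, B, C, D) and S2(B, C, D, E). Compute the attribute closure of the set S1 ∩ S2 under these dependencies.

S1 ∩ S2 = {B, C, D}.
D → A applies, adding A
Closure: {A, B, C, D}.

A, B, C, D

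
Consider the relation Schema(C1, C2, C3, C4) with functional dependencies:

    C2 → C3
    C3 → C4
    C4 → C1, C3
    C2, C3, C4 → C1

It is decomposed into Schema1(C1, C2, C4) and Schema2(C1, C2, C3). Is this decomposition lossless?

Yes

Common attributes: Schema1 ∩ Schema2 = {C1, C2}.
Closure of {C1, C2}: C2 → C3 applies, adding C3; C3 → C4 applies, adding C4. So (C1, C2)⁺ = {C1, C2, C3, C4}.
This closure contains every attribute of Schema1, so Schema1 ∩ Schema2 → Schema1. The join is lossless.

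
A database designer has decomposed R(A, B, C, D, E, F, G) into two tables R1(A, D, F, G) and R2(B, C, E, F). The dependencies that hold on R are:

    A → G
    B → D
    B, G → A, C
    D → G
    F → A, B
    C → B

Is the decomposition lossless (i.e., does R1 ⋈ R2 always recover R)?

Yes

Common attributes: R1 ∩ R2 = {F}.
Closure of {F}: F → A, B applies, adding A, B; A → G applies, adding G; B → D applies, adding D; B, G → A, C applies, adding C. So (F)⁺ = {A, B, C, D, F, G}.
This closure contains every attribute of R1, so R1 ∩ R2 → R1. The join is lossless.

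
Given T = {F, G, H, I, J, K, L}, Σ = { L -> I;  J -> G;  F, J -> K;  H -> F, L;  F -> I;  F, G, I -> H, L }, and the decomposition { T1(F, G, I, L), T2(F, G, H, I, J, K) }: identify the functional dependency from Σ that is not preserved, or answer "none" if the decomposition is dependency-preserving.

Check H → F, L: no single fragment contains all of {F, H, L}, and the restricted closure of {H} across the fragments never reaches {F, L}.
L → I is preserved.
J → G is preserved.
F, J → K is preserved.
F → I is preserved.
F, G, I → H, L is preserved.

H -> F, L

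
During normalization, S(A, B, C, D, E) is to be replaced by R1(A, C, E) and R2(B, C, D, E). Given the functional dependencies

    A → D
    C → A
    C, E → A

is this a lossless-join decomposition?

Yes

Common attributes: R1 ∩ R2 = {C, E}.
Closure of {C, E}: C → A applies, adding A; A → D applies, adding D. So (C, E)⁺ = {A, C, D, E}.
This closure contains every attribute of R1, so R1 ∩ R2 → R1. The join is lossless.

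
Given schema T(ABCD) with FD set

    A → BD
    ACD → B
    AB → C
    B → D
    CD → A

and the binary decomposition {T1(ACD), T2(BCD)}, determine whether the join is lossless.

Yes

Common attributes: T1 ∩ T2 = {CD}.
Closure of {CD}: CD → A applies, adding A; A → BD applies, adding B. So (CD)⁺ = {ABCD}.
This closure contains every attribute of T1, so T1 ∩ T2 → T1. The join is lossless.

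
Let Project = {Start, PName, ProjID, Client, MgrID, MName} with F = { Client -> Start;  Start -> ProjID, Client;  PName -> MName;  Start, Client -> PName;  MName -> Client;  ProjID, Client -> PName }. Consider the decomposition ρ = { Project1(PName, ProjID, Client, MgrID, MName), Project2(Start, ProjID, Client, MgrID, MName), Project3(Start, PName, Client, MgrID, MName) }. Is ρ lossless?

Yes

Chase test. Columns are Start, PName, ProjID, Client, MgrID, MName; row i has aⱼ where attribute j ∈ Projecti, else bᵢⱼ.
Initial tableau (one row per fragment):
  row 1: b11 a2 a3 a4 a5 a6
  row 2: a1 b22 a3 a4 a5 a6
  row 3: a1 a2 b33 a4 a5 a6
Rows 1 and 2 agree on Client; apply Client→Start and equate their Start entries.
Rows 1 and 3 agree on Start; apply Start→ProjID, Client and equate their ProjID, Client entries.
Rows 1 and 2 agree on Start, Client; apply Start, Client→PName and equate their PName entries.
Row 1 is now all distinguished symbols — the join is lossless.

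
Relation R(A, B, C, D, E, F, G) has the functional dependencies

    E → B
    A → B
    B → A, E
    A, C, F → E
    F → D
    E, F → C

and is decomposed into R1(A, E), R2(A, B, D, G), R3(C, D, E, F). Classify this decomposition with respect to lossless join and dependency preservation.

lossy but dependency-preserving

Lossless test (chase): Rows 1 and 3 agree on E; apply E→B and equate their B entries. Rows 1 and 2 agree on A; apply A→B and equate their B entries. Rows 1 and 2 agree on B; apply B→A, E and equate their A, E entries. Rows 1 and 3 agree on B; apply B→A, E and equate their A, E entries. No row becomes fully distinguished — the join is lossy.
Dependency preservation: E → B; B → A, E; A, C, F → E are not contained in any single fragment, but the restricted closure of each left-hand side across the fragments still reaches the right-hand side; the remaining FDs each lie inside some fragment. All dependencies are preserved.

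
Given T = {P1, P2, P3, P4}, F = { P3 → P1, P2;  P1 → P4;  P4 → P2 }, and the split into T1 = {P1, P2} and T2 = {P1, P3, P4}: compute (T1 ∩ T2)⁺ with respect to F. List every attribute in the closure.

P1, P2, P4

T1 ∩ T2 = {P1}.
P1 → P4 applies, adding P4
P4 → P2 applies, adding P2
Closure: {P1, P2, P4}.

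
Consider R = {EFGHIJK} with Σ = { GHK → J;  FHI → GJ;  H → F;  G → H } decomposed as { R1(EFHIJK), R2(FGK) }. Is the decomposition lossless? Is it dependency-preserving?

lossy and not dependency-preserving

Lossless test: (FK)⁺ = {FK}, which is a superkey of neither fragment — lossy.
Dependency preservation: the restricted closure of {GHK} across the fragments never reaches {J}, so GHK → J cannot be enforced without a join — not preserved.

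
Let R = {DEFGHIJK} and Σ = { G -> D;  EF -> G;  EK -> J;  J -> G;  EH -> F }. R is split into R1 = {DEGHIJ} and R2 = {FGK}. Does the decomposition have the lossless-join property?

Common attributes: R1 ∩ R2 = {G}.
Closure of {G}: G → D applies, adding D. So (G)⁺ = {DG}.
The closure contains neither all of R1 = {DEGHIJ} nor all of R2 = {FGK}, so the common attributes are not a superkey of either fragment. The join is lossy.

No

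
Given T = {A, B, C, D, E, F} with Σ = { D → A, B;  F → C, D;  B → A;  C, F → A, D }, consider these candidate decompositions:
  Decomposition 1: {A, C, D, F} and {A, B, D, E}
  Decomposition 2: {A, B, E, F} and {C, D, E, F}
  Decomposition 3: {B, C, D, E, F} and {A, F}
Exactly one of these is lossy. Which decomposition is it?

Decomposition 1: common = {A, D}, closure = {A, B, D} → lossy.
Decomposition 2: common = {E, F}, closure = {A, B, C, D, E, F} → lossless.
Decomposition 3: common = {F}, closure = {A, B, C, D, F} → lossless.

Decomposition 1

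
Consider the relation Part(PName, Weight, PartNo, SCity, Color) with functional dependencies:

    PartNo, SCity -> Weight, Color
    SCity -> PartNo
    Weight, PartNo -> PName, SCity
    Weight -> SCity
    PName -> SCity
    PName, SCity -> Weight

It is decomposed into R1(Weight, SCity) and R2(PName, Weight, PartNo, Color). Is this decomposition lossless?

Yes

Common attributes: R1 ∩ R2 = {Weight}.
Closure of {Weight}: Weight → SCity applies, adding SCity; SCity → PartNo applies, adding PartNo; Weight, PartNo → PName, SCity applies, adding PName; PartNo, SCity → Weight, Color applies, adding Color. So (Weight)⁺ = {PName, Weight, PartNo, SCity, Color}.
This closure contains every attribute of R1, so R1 ∩ R2 → R1. The join is lossless.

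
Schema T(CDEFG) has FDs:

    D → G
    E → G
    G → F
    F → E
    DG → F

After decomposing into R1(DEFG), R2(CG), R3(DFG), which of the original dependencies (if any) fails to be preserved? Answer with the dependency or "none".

D → G lies within R1.
E → G lies within R1.
G → F lies within R1.
F → E lies within R1.
DG → F lies within R1.
Every dependency is enforceable on the fragments, so the decomposition is dependency-preserving.

none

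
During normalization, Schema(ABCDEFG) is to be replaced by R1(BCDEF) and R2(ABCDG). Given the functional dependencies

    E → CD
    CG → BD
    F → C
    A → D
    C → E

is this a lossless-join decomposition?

Common attributes: R1 ∩ R2 = {BCD}.
Closure of {BCD}: C → E applies, adding E. So (BCD)⁺ = {BCDE}.
The closure contains neither all of R1 = {BCDEF} nor all of R2 = {ABCDG}, so the common attributes are not a superkey of either fragment. The join is lossy.

No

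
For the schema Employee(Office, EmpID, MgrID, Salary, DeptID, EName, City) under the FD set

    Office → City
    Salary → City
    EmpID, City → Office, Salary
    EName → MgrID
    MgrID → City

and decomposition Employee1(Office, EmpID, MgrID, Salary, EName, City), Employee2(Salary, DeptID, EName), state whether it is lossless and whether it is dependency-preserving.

lossy but dependency-preserving

Lossless test: (Salary, EName)⁺ = {MgrID, Salary, EName, City}, which is a superkey of neither fragment — lossy.
Dependency preservation: every FD's attributes lie within a single fragment, so each can be enforced locally — preserved.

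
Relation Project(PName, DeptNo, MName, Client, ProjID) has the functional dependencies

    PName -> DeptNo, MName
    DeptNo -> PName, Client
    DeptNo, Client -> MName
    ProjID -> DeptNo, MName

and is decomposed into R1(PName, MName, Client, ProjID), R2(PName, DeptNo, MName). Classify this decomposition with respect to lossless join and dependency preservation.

lossless and dependency-preserving

Lossless test: (PName, MName)⁺ = {PName, DeptNo, MName, Client}, which contains all of one fragment — lossless.
Dependency preservation: DeptNo → PName, Client; DeptNo, Client → MName; ProjID → DeptNo, MName are not contained in any single fragment, but the restricted closure of each left-hand side across the fragments still reaches the right-hand side; the remaining FDs each lie inside some fragment. All dependencies are preserved.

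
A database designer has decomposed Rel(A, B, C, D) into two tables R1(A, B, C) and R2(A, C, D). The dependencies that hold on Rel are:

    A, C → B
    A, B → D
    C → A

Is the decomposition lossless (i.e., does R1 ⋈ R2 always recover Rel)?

Common attributes: R1 ∩ R2 = {A, C}.
Closure of {A, C}: A, C → B applies, adding B; A, B → D applies, adding D. So (A, C)⁺ = {A, B, C, D}.
This closure contains every attribute of R1, so R1 ∩ R2 → R1. The join is lossless.

Yes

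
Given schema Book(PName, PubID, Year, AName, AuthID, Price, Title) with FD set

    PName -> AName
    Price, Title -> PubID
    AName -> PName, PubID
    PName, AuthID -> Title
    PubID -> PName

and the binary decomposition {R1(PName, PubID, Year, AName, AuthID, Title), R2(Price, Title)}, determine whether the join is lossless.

No

Common attributes: R1 ∩ R2 = {Title}.
No dependency enlarges {Title}, so (Title)⁺ = {Title}.
The closure contains neither all of R1 = {PName, PubID, Year, AName, AuthID, Title} nor all of R2 = {Price, Title}, so the common attributes are not a superkey of either fragment. The join is lossy.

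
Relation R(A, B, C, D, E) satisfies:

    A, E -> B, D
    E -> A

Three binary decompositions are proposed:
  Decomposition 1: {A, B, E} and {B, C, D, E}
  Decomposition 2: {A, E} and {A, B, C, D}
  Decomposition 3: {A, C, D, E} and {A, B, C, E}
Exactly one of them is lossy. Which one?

Decomposition 2

Decomposition 1: common = {B, E}, closure = {A, B, D, E} → lossless.
Decomposition 2: common = {A}, closure = {A} → lossy.
Decomposition 3: common = {A, C, E}, closure = {A, B, C, D, E} → lossless.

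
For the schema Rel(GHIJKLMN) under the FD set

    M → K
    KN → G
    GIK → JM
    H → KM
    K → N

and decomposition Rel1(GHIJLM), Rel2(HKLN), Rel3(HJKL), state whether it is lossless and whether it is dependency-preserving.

lossless but not dependency-preserving

Lossless test (chase): Rows 1 and 2 agree on H; apply H→KM and equate their KM entries. Rows 1 and 3 agree on H; apply H→KM and equate their KM entries. Rows 1 and 2 agree on K; apply K→N and equate their N entries. Rows 1 and 3 agree on K; apply K→N and equate their N entries. Rows 1 and 2 agree on KN; apply KN→G and equate their G entries. Rows 1 and 3 agree on KN; apply KN→G and equate their G entries. Row 1 is now all distinguished symbols — the join is lossless.
Dependency preservation: the restricted closure of {M} across the fragments never reaches {K}, so M → K cannot be enforced without a join — not preserved.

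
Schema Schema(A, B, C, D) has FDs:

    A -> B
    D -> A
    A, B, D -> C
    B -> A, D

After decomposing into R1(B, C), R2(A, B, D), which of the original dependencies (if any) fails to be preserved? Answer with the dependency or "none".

A → B lies within R2.
D → A lies within R2.
A, B, D → C: restricted closure across fragments reaches C.
B → A, D lies within R2.
Every dependency is enforceable on the fragments, so the decomposition is dependency-preserving.

none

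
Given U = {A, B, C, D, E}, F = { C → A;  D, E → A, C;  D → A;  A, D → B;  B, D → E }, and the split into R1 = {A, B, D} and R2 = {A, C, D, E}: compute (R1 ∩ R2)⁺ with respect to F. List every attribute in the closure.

A, B, C, D, E

R1 ∩ R2 = {A, D}.
A, D → B applies, adding B
B, D → E applies, adding E
D, E → A, C applies, adding C
Closure: {A, B, C, D, E}.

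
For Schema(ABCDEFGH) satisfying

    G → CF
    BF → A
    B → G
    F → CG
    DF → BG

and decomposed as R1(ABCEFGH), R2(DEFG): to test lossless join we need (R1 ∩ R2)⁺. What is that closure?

CEFG

R1 ∩ R2 = {EFG}.
G → CF applies, adding C
Closure: {CEFG}.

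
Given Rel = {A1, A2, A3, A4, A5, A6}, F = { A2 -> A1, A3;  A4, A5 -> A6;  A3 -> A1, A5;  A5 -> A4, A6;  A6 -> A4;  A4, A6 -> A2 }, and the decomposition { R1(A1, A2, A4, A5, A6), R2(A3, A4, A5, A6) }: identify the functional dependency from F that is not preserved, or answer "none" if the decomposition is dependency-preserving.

none

A2 → A1, A3: restricted closure across fragments reaches A1, A3.
A4, A5 → A6 lies within R1.
A3 → A1, A5: restricted closure across fragments reaches A1, A5.
A5 → A4, A6 lies within R1.
A6 → A4 lies within R1.
A4, A6 → A2 lies within R1.
Every dependency is enforceable on the fragments, so the decomposition is dependency-preserving.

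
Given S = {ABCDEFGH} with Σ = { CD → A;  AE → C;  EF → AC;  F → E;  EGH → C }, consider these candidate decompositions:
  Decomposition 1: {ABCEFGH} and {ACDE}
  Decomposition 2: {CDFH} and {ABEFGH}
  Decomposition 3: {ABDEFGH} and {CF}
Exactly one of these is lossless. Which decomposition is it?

Decomposition 3

Decomposition 1: common = {ACE}, closure = {ACE} → lossy.
Decomposition 2: common = {FH}, closure = {ACEFH} → lossy.
Decomposition 3: common = {F}, closure = {ACEF} → lossless.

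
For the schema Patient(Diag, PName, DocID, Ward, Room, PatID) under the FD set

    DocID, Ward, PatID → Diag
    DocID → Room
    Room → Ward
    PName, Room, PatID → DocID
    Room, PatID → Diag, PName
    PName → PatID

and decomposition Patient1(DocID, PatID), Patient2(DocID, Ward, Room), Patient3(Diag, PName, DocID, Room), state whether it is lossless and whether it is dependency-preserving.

lossy and not dependency-preserving

Lossless test (chase): Rows 1 and 2 agree on DocID; apply DocID→Room and equate their Room entries. Rows 1 and 2 agree on Room; apply Room→Ward and equate their Ward entries. Rows 1 and 3 agree on Room; apply Room→Ward and equate their Ward entries. No row becomes fully distinguished — the join is lossy.
Dependency preservation: the restricted closure of {DocID, Ward, PatID} across the fragments never reaches {Diag}, so DocID, Ward, PatID → Diag cannot be enforced without a join — not preserved.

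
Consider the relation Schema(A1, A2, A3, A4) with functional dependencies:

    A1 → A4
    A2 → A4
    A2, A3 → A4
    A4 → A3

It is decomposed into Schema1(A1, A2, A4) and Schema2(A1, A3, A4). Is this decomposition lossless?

Yes

Common attributes: Schema1 ∩ Schema2 = {A1, A4}.
Closure of {A1, A4}: A4 → A3 applies, adding A3. So (A1, A4)⁺ = {A1, A3, A4}.
This closure contains every attribute of Schema2, so Schema1 ∩ Schema2 → Schema2. The join is lossless.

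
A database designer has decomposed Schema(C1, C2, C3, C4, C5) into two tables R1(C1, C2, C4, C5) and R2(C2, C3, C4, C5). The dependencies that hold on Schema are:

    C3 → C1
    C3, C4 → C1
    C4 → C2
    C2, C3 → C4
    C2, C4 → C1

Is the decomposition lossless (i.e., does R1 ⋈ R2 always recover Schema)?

Common attributes: R1 ∩ R2 = {C2, C4, C5}.
Closure of {C2, C4, C5}: C2, C4 → C1 applies, adding C1. So (C2, C4, C5)⁺ = {C1, C2, C4, C5}.
This closure contains every attribute of R1, so R1 ∩ R2 → R1. The join is lossless.

Yes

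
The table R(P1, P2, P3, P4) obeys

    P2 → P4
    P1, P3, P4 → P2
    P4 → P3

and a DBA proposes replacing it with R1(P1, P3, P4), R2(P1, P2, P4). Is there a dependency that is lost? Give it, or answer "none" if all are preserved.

none

P2 → P4 lies within R2.
P1, P3, P4 → P2: restricted closure across fragments reaches P2.
P4 → P3 lies within R1.
Every dependency is enforceable on the fragments, so the decomposition is dependency-preserving.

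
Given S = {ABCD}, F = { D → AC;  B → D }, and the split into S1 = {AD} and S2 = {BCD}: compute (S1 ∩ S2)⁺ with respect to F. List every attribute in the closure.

S1 ∩ S2 = {D}.
D → AC applies, adding AC
Closure: {ACD}.

ACD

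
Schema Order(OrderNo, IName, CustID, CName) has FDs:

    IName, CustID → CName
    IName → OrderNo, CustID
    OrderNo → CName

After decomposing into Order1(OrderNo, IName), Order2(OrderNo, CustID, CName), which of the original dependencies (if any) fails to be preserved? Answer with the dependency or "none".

Check IName → OrderNo, CustID: no single fragment contains all of {OrderNo, IName, CustID}, and the restricted closure of {IName} across the fragments never reaches {OrderNo, CustID}.
IName, CustID → CName is preserved.
OrderNo → CName is preserved.

IName → OrderNo, CustID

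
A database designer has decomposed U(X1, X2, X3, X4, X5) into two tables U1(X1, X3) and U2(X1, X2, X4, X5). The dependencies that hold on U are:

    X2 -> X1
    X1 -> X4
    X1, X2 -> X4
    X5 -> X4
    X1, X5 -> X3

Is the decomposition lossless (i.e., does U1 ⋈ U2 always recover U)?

No

Common attributes: U1 ∩ U2 = {X1}.
Closure of {X1}: X1 → X4 applies, adding X4. So (X1)⁺ = {X1, X4}.
The closure contains neither all of U1 = {X1, X3} nor all of U2 = {X1, X2, X4, X5}, so the common attributes are not a superkey of either fragment. The join is lossy.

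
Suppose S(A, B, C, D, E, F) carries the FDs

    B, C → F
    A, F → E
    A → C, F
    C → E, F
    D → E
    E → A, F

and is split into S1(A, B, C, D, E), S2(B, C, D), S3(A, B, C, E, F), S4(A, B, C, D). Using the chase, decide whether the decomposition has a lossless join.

Yes

Chase test. Columns are A, B, C, D, E, F; row i has aⱼ where attribute j ∈ Si, else bᵢⱼ.
Initial tableau (one row per fragment):
  row 1: a1 a2 a3 a4 a5 b16
  row 2: b21 a2 a3 a4 b25 b26
  row 3: a1 a2 a3 b34 a5 a6
  row 4: a1 a2 a3 a4 b45 b46
Rows 1 and 2 agree on B, C; apply B, C→F and equate their F entries.
Rows 1 and 3 agree on B, C; apply B, C→F and equate their F entries.
Rows 1 and 4 agree on B, C; apply B, C→F and equate their F entries.
Rows 1 and 4 agree on A, F; apply A, F→E and equate their E entries.
Rows 1 and 2 agree on C; apply C→E, F and equate their E, F entries.
Rows 1 and 2 agree on E; apply E→A, F and equate their A, F entries.
Row 1 is now all distinguished symbols — the join is lossless.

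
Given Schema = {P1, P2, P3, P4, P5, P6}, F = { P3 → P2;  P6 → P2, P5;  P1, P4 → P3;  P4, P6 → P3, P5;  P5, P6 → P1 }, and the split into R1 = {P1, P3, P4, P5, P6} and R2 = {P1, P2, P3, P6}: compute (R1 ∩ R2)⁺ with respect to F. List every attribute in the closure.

R1 ∩ R2 = {P1, P3, P6}.
P3 → P2 applies, adding P2
P6 → P2, P5 applies, adding P5
Closure: {P1, P2, P3, P5, P6}.

P1, P2, P3, P5, P6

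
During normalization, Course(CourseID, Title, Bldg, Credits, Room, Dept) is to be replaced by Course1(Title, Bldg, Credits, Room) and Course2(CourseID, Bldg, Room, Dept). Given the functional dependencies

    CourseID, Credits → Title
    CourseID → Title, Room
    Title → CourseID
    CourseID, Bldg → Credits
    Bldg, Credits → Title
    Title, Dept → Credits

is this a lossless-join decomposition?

No

Common attributes: Course1 ∩ Course2 = {Bldg, Room}.
No dependency enlarges {Bldg, Room}, so (Bldg, Room)⁺ = {Bldg, Room}.
The closure contains neither all of Course1 = {Title, Bldg, Credits, Room} nor all of Course2 = {CourseID, Bldg, Room, Dept}, so the common attributes are not a superkey of either fragment. The join is lossy.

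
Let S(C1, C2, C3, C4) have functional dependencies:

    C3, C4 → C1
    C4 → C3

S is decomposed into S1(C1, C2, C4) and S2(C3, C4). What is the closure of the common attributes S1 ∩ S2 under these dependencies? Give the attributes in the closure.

C1, C3, C4

S1 ∩ S2 = {C4}.
C4 → C3 applies, adding C3
C3, C4 → C1 applies, adding C1
Closure: {C1, C3, C4}.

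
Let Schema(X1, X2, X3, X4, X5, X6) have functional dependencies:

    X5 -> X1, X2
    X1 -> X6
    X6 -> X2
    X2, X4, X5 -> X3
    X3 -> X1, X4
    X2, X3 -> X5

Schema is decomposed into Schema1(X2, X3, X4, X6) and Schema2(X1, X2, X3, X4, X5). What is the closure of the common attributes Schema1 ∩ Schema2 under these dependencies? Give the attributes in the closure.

Schema1 ∩ Schema2 = {X2, X3, X4}.
X3 → X1, X4 applies, adding X1
X2, X3 → X5 applies, adding X5
X1 → X6 applies, adding X6
Closure: {X1, X2, X3, X4, X5, X6}.

X1, X2, X3, X4, X5, X6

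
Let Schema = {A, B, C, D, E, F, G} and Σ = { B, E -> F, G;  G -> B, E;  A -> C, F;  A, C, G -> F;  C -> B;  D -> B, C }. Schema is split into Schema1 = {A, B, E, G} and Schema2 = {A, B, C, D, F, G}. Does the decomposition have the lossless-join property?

Yes

Common attributes: Schema1 ∩ Schema2 = {A, B, G}.
Closure of {A, B, G}: G → B, E applies, adding E; A → C, F applies, adding C, F. So (A, B, G)⁺ = {A, B, C, E, F, G}.
This closure contains every attribute of Schema1, so Schema1 ∩ Schema2 → Schema1. The join is lossless.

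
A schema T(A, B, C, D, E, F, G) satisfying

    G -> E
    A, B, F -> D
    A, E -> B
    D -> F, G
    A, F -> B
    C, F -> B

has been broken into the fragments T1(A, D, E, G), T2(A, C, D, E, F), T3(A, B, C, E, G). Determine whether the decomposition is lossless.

Chase test. Columns are A, B, C, D, E, F, G; row i has aⱼ where attribute j ∈ Ti, else bᵢⱼ.
Initial tableau (one row per fragment):
  row 1: a1 b12 b13 a4 a5 b16 a7
  row 2: a1 b22 a3 a4 a5 a6 b27
  row 3: a1 a2 a3 b34 a5 b36 a7
Rows 1 and 2 agree on A, E; apply A, E→B and equate their B entries.
Rows 1 and 3 agree on A, E; apply A, E→B and equate their B entries.
Rows 1 and 2 agree on D; apply D→F, G and equate their F, G entries.
Row 2 is now all distinguished symbols — the join is lossless.

Yes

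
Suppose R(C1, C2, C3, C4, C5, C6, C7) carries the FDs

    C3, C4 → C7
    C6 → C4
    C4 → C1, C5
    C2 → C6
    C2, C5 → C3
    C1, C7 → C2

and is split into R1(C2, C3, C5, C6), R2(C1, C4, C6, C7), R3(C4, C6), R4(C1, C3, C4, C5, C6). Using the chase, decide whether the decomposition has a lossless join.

Chase test. Columns are C1, C2, C3, C4, C5, C6, C7; row i has aⱼ where attribute j ∈ Ri, else bᵢⱼ.
Initial tableau (one row per fragment):
  row 1: b11 a2 a3 b14 a5 a6 b17
  row 2: a1 b22 b23 a4 b25 a6 a7
  row 3: b31 b32 b33 a4 b35 a6 b37
  row 4: a1 b42 a3 a4 a5 a6 b47
Rows 1 and 2 agree on C6; apply C6→C4 and equate their C4 entries.
Rows 1 and 2 agree on C4; apply C4→C1, C5 and equate their C1, C5 entries.
Rows 1 and 3 agree on C4; apply C4→C1, C5 and equate their C1, C5 entries.
Rows 1 and 4 agree on C3, C4; apply C3, C4→C7 and equate their C7 entries.
Rows 1 and 4 agree on C1, C7; apply C1, C7→C2 and equate their C2 entries.
No row becomes fully distinguished — the join is lossy.

No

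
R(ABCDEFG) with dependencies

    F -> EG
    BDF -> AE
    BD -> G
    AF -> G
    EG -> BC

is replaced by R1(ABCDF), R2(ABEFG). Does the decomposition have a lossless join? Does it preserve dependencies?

lossless but not dependency-preserving

Lossless test: (ABF)⁺ = {ABCEFG}, which contains all of one fragment — lossless.
Dependency preservation: the restricted closure of {BD} across the fragments never reaches {G}, so BD → G cannot be enforced without a join — not preserved.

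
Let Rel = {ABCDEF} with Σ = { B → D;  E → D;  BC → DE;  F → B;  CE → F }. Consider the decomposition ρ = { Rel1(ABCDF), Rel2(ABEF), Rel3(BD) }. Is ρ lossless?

No

Chase test. Columns are ABCDEF; row i has aⱼ where attribute j ∈ Reli, else bᵢⱼ.
Initial tableau (one row per fragment):
  row 1: a1 a2 a3 a4 b15 a6
  row 2: a1 a2 b23 b24 a5 a6
  row 3: b31 a2 b33 a4 b35 b36
Rows 1 and 2 agree on B; apply B→D and equate their D entries.
No row becomes fully distinguished — the join is lossy.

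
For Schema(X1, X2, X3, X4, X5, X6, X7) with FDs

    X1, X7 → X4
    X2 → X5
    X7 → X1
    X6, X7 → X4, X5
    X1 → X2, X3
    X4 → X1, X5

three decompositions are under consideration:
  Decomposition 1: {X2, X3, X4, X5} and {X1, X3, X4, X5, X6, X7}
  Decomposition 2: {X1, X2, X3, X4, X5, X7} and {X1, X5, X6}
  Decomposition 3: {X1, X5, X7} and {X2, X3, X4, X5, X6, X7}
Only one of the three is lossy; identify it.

Decomposition 1: common = {X3, X4, X5}, closure = {X1, X2, X3, X4, X5} → lossless.
Decomposition 2: common = {X1, X5}, closure = {X1, X2, X3, X5} → lossy.
Decomposition 3: common = {X5, X7}, closure = {X1, X2, X3, X4, X5, X7} → lossless.

Decomposition 2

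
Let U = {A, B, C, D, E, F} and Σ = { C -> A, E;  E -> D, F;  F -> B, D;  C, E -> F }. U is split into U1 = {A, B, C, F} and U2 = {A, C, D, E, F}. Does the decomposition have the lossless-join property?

Common attributes: U1 ∩ U2 = {A, C, F}.
Closure of {A, C, F}: C → A, E applies, adding E; E → D, F applies, adding D; F → B, D applies, adding B. So (A, C, F)⁺ = {A, B, C, D, E, F}.
This closure contains every attribute of U1, so U1 ∩ U2 → U1. The join is lossless.

Yes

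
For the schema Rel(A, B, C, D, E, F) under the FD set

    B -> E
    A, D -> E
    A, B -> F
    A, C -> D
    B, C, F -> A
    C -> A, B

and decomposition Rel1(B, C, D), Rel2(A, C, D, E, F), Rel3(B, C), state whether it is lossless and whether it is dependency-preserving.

Lossless test (chase): Rows 1 and 3 agree on B; apply B→E and equate their E entries. Rows 1 and 2 agree on C; apply C→A, B and equate their A, B entries. Rows 1 and 3 agree on C; apply C→A, B and equate their A, B entries. Rows 1 and 2 agree on B; apply B→E and equate their E entries. Rows 1 and 2 agree on A, B; apply A, B→F and equate their F entries. Rows 1 and 3 agree on A, B; apply A, B→F and equate their F entries. Rows 1 and 3 agree on A, C; apply A, C→D and equate their D entries. Row 1 is now all distinguished symbols — the join is lossless.
Dependency preservation: the restricted closure of {B} across the fragments never reaches {E}, so B → E cannot be enforced without a join — not preserved.

lossless but not dependency-preserving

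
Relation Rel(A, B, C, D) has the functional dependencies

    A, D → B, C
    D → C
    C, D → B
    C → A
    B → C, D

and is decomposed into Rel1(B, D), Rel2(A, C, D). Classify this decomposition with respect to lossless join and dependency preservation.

Lossless test: (D)⁺ = {A, B, C, D}, which contains all of one fragment — lossless.
Dependency preservation: A, D → B, C; C, D → B; B → C, D are not contained in any single fragment, but the restricted closure of each left-hand side across the fragments still reaches the right-hand side; the remaining FDs each lie inside some fragment. All dependencies are preserved.

lossless and dependency-preserving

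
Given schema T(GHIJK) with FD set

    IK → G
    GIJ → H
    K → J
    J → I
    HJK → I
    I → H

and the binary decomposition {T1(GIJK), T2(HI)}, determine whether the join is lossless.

Yes

Common attributes: T1 ∩ T2 = {I}.
Closure of {I}: I → H applies, adding H. So (I)⁺ = {HI}.
This closure contains every attribute of T2, so T1 ∩ T2 → T2. The join is lossless.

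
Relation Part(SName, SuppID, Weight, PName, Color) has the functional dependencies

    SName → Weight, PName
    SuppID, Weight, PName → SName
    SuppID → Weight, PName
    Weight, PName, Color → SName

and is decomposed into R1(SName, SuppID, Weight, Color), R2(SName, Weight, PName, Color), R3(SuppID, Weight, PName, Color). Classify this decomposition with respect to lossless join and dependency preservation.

Lossless test (chase): Rows 1 and 2 agree on SName; apply SName→Weight, PName and equate their Weight, PName entries. Rows 1 and 3 agree on SuppID, Weight, PName; apply SuppID, Weight, PName→SName and equate their SName entries. Row 1 is now all distinguished symbols — the join is lossless.
Dependency preservation: SuppID, Weight, PName → SName is not contained in any single fragment, but the restricted closure of its left-hand side across the fragments still reaches the right-hand side; the remaining FDs each lie inside some fragment. All dependencies are preserved.

lossless and dependency-preserving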